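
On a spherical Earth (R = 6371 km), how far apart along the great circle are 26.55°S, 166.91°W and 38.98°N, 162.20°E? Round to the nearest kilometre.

Δλ = 162.20 − -166.91 = 329.11°; wrapped into (−180°, 180°]: -30.89°.
Δφ = 38.98 − -26.55 = 65.53°.
a = sin²(Δφ/2) + cos φ₁ · cos φ₂ · sin²(Δλ/2) = 0.342210.
c = 2·atan2(√a, √(1−a)) = 1.24973 rad → d = 6371·c ≈ 7962.03 km.

7962 km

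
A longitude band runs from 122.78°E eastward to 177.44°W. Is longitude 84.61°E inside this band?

No

Band width going east from +122.78° to -177.44°: ((-177.44 − 122.78) mod 360) = 59.78°.
Offset of +84.61° east of the west edge: ((84.61 − 122.78) mod 360) = 321.83°.
321.83° > 59.78° ⇒ outside.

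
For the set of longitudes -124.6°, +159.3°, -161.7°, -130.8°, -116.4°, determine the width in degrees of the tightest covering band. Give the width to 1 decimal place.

84.3°

Sort the longitudes: -161.7°, -130.8°, -124.6°, -116.4°, +159.3°.
Eastward gaps between consecutive values (wrapping around): 30.9°, 6.2°, 8.2°, 275.7°, 39.0°.
Largest gap = 275.7° ⇒ minimal covering band is its complement: 360° − 275.7° = 84.3°.
Band runs from +159.3° eastward to -116.4°, crossing the antimeridian.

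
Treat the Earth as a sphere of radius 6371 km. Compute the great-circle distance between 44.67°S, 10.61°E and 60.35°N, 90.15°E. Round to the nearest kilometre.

13696 km

Δλ = 90.15 − 10.61 = 79.54°.
Δφ = 60.35 − -44.67 = 105.02°.
a = sin²(Δφ/2) + cos φ₁ · cos φ₂ · sin²(Δλ/2) = 0.773550.
c = 2·atan2(√a, √(1−a)) = 2.14969 rad → d = 6371·c ≈ 13695.68 km.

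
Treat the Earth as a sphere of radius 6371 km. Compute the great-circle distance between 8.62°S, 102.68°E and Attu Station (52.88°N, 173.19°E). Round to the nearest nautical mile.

Δλ = 173.19 − 102.68 = 70.51°.
Δφ = 52.88 − -8.62 = 61.50°.
a = sin²(Δφ/2) + cos φ₁ · cos φ₂ · sin²(Δλ/2) = 0.460218.
c = 2·atan2(√a, √(1−a)) = 1.49115 rad → d = 6371·c ≈ 9500.11 km ≈ 5129.65 nmi.

5130 nmi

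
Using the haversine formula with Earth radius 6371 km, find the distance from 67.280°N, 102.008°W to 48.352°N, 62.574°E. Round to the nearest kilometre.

Δλ = 62.574 − -102.008 = 164.582°.
Δφ = 48.352 − 67.280 = -18.928°.
a = sin²(Δφ/2) + cos φ₁ · cos φ₂ · sin²(Δλ/2) = 0.279087.
c = 2·atan2(√a, √(1−a)) = 1.11316 rad → d = 6371·c ≈ 7091.96 km.

7092 km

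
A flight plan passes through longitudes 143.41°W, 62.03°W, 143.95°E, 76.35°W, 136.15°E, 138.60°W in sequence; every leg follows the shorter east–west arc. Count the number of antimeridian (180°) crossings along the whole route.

4

Leg 1: -143.41° → -62.03°, shortest Δλ = 81.38° (east) — does not cross 180°.
Leg 2: -62.03° → +143.95°, shortest Δλ = -154.02° (west) — crosses 180°.
Leg 3: +143.95° → -76.35°, shortest Δλ = 139.7° (east) — crosses 180°.
Leg 4: -76.35° → +136.15°, shortest Δλ = -147.5° (west) — crosses 180°.
Leg 5: +136.15° → -138.60°, shortest Δλ = 85.25° (east) — crosses 180°.
Total crossings: 4.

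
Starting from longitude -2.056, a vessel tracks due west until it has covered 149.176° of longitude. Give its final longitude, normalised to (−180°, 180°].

Start at -2.056°; shift −149.176° → -151.232°.
-151.232° already lies in (−180°, 180°].

-151.232°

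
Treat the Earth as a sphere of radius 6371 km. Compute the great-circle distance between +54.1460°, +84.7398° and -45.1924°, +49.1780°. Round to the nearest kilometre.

11547 km

Δλ = 49.1780 − 84.7398 = -35.5618°.
Δφ = -45.1924 − 54.1460 = -99.3384°.
a = sin²(Δφ/2) + cos φ₁ · cos φ₂ · sin²(Δλ/2) = 0.619626.
c = 2·atan2(√a, √(1−a)) = 1.81239 rad → d = 6371·c ≈ 11546.75 km.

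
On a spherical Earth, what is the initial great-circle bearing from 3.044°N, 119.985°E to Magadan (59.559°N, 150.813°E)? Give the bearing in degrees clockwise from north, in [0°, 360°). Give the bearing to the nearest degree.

17°

Δλ = 150.813 − 119.985 = 30.828°.
θ = atan2( sin Δλ · cos φ₂ , cos φ₁ · sin φ₂ − sin φ₁ · cos φ₂ · cos Δλ )
  = atan2(0.25964, 0.83783) = 17.218° → normalised to [0°, 360°): 17.218°.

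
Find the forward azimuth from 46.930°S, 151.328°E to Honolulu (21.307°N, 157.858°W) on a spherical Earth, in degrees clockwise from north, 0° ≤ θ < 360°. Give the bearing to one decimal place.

Δλ = -157.858 − 151.328 = -309.186°; wrapped into (−180°, 180°]: 50.814°.
θ = atan2( sin Δλ · cos φ₂ , cos φ₁ · sin φ₂ − sin φ₁ · cos φ₂ · cos Δλ )
  = atan2(0.72212, 0.67816) = 46.798° → normalised to [0°, 360°): 46.798°.

46.8°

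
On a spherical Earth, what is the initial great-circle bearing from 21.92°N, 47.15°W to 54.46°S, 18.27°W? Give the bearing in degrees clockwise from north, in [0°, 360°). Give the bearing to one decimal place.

Δλ = -18.27 − -47.15 = 28.88°.
θ = atan2( sin Δλ · cos φ₂ , cos φ₁ · sin φ₂ − sin φ₁ · cos φ₂ · cos Δλ )
  = atan2(0.28074, -0.94489) = 163.453° → normalised to [0°, 360°): 163.453°.

163.5°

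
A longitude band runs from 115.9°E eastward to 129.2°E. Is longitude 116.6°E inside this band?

Band width going east from +115.9° to +129.2°: ((129.2 − 115.9) mod 360) = 13.3°.
Offset of +116.6° east of the west edge: ((116.6 − 115.9) mod 360) = 0.7°.
0.7° ≤ 13.3° ⇒ inside.

Yes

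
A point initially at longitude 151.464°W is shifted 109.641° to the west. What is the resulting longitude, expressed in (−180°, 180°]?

98.895°E

Start at -151.464°; shift −109.641° → -261.105°.
-261.105° lies outside (−180°, 180°]; add 360° → +98.895°.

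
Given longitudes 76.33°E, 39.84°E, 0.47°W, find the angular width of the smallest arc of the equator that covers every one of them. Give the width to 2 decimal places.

Sort the longitudes: -0.47°, +39.84°, +76.33°.
Eastward gaps between consecutive values (wrapping around): 40.31°, 36.49°, 283.20°.
Largest gap = 283.20° ⇒ minimal covering band is its complement: 360° − 283.20° = 76.80°.
Band runs from -0.47° eastward to +76.33°.

76.80°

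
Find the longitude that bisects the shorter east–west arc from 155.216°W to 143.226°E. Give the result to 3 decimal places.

Signed shortest Δλ from -155.216° to +143.226° is -61.558°.
Midpoint longitude = -155.216° + (-61.558°)/2 = -155.216° − 30.779° = -185.995°.
Normalise into (−180°, 180°]: +174.005°.
(The naïve average (-155.216 + +143.226)/2 = -5.995° is on the wrong side of the globe.)

174.005°E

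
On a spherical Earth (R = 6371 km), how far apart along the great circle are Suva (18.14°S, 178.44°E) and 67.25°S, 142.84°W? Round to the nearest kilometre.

Δλ = -142.84 − 178.44 = -321.28°; wrapped into (−180°, 180°]: 38.72°.
Δφ = -67.25 − -18.14 = -49.11°.
a = sin²(Δφ/2) + cos φ₁ · cos φ₂ · sin²(Δλ/2) = 0.213081.
c = 2·atan2(√a, √(1−a)) = 0.95961 rad → d = 6371·c ≈ 6113.68 km.

6114 km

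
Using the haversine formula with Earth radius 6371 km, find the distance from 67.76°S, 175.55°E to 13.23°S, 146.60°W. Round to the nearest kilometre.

6651 km

Δλ = -146.60 − 175.55 = -322.15°; wrapped into (−180°, 180°]: 37.85°.
Δφ = -13.23 − -67.76 = 54.53°.
a = sin²(Δφ/2) + cos φ₁ · cos φ₂ · sin²(Δλ/2) = 0.248618.
c = 2·atan2(√a, √(1−a)) = 1.04400 rad → d = 6371·c ≈ 6651.34 km.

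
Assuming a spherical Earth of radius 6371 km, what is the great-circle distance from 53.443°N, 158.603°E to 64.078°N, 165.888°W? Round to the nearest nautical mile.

Δλ = -165.888 − 158.603 = -324.491°; wrapped into (−180°, 180°]: 35.509°.
Δφ = 64.078 − 53.443 = 10.635°.
a = sin²(Δφ/2) + cos φ₁ · cos φ₂ · sin²(Δλ/2) = 0.032800.
c = 2·atan2(√a, √(1−a)) = 0.36423 rad → d = 6371·c ≈ 2320.49 km ≈ 1252.96 nmi.

1253 nmi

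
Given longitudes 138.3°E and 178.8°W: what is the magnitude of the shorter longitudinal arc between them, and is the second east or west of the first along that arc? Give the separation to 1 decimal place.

42.9° east

Raw difference: -178.8 − 138.3 = -317.1°.
Normalise into (−180°, 180°]: -317.1° + 360° = 42.9°.
Positive ⇒ the second point lies to the east; separation 42.9°.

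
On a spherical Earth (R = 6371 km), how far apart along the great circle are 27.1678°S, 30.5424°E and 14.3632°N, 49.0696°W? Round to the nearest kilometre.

Δλ = -49.0696 − 30.5424 = -79.6120°.
Δφ = 14.3632 − -27.1678 = 41.5310°.
a = sin²(Δφ/2) + cos φ₁ · cos φ₂ · sin²(Δλ/2) = 0.478931.
c = 2·atan2(√a, √(1−a)) = 1.52865 rad → d = 6371·c ≈ 9739.00 km.

9739 km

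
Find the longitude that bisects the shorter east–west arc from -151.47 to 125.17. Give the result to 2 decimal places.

Signed shortest Δλ from -151.47° to +125.17° is -83.36°.
Midpoint longitude = -151.47° + (-83.36°)/2 = -151.47° − 41.68° = -193.15°.
Normalise into (−180°, 180°]: +166.85°.
(The naïve average (-151.47 + +125.17)/2 = -13.15° is on the wrong side of the globe.)

+166.85°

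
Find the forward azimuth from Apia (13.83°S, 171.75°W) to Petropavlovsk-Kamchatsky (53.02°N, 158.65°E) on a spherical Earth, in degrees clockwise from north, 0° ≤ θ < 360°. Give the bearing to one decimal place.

341.7°

Δλ = 158.65 − -171.75 = 330.40°; wrapped into (−180°, 180°]: -29.60°.
θ = atan2( sin Δλ · cos φ₂ , cos φ₁ · sin φ₂ − sin φ₁ · cos φ₂ · cos Δλ )
  = atan2(-0.29712, 0.90071) = -18.256° → normalised to [0°, 360°): 341.744°.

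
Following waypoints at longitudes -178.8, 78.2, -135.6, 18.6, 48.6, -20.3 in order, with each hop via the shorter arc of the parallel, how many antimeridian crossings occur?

Leg 1: -178.8° → +78.2°, shortest Δλ = -103.0° (west) — crosses 180°.
Leg 2: +78.2° → -135.6°, shortest Δλ = 146.2° (east) — crosses 180°.
Leg 3: -135.6° → +18.6°, shortest Δλ = 154.2° (east) — does not cross 180°.
Leg 4: +18.6° → +48.6°, shortest Δλ = 30.0° (east) — does not cross 180°.
Leg 5: +48.6° → -20.3°, shortest Δλ = -68.9° (west) — does not cross 180°.
Total crossings: 2.

2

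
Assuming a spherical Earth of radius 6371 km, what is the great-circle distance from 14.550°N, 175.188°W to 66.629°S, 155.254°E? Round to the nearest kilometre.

9348 km

Δλ = 155.254 − -175.188 = 330.442°; wrapped into (−180°, 180°]: -29.558°.
Δφ = -66.629 − 14.550 = -81.179°.
a = sin²(Δφ/2) + cos φ₁ · cos φ₂ · sin²(Δλ/2) = 0.448311.
c = 2·atan2(√a, √(1−a)) = 1.46723 rad → d = 6371·c ≈ 9347.74 km.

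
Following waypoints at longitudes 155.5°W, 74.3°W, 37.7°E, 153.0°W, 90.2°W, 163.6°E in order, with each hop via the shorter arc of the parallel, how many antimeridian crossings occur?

2

Leg 1: -155.5° → -74.3°, shortest Δλ = 81.2° (east) — does not cross 180°.
Leg 2: -74.3° → +37.7°, shortest Δλ = 112.0° (east) — does not cross 180°.
Leg 3: +37.7° → -153.0°, shortest Δλ = 169.3° (east) — crosses 180°.
Leg 4: -153.0° → -90.2°, shortest Δλ = 62.8° (east) — does not cross 180°.
Leg 5: -90.2° → +163.6°, shortest Δλ = -106.2° (west) — crosses 180°.
Total crossings: 2.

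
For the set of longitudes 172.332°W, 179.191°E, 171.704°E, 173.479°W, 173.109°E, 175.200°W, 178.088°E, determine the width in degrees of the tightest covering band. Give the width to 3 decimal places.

Sort the longitudes: -175.200°, -173.479°, -172.332°, +171.704°, +173.109°, +178.088°, +179.191°.
Eastward gaps between consecutive values (wrapping around): 1.721°, 1.147°, 344.036°, 1.405°, 4.979°, 1.103°, 5.609°.
Largest gap = 344.036° ⇒ minimal covering band is its complement: 360° − 344.036° = 15.964°.
Band runs from +171.704° eastward to -172.332°, crossing the antimeridian.

15.964°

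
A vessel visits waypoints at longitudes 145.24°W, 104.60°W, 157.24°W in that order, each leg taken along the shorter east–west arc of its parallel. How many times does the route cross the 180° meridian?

Leg 1: -145.24° → -104.60°, shortest Δλ = 40.64° (east) — does not cross 180°.
Leg 2: -104.60° → -157.24°, shortest Δλ = -52.64° (west) — does not cross 180°.
Total crossings: 0.

0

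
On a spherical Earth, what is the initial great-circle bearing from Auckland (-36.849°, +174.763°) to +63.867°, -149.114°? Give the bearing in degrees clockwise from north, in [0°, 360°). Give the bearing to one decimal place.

Δλ = -149.114 − 174.763 = -323.877°; wrapped into (−180°, 180°]: 36.123°.
θ = atan2( sin Δλ · cos φ₂ , cos φ₁ · sin φ₂ − sin φ₁ · cos φ₂ · cos Δλ )
  = atan2(0.25966, 0.93178) = 15.572° → normalised to [0°, 360°): 15.572°.

15.6°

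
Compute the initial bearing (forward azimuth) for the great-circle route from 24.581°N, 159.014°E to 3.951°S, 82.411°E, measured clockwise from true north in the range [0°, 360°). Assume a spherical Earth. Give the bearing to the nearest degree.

261°

Δλ = 82.411 − 159.014 = -76.603°.
θ = atan2( sin Δλ · cos φ₂ , cos φ₁ · sin φ₂ − sin φ₁ · cos φ₂ · cos Δλ )
  = atan2(-0.97048, -0.15881) = -99.294° → normalised to [0°, 360°): 260.706°.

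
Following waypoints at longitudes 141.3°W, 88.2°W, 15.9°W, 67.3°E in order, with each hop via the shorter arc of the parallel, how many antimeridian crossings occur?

Leg 1: -141.3° → -88.2°, shortest Δλ = 53.1° (east) — does not cross 180°.
Leg 2: -88.2° → -15.9°, shortest Δλ = 72.3° (east) — does not cross 180°.
Leg 3: -15.9° → +67.3°, shortest Δλ = 83.2° (east) — does not cross 180°.
Total crossings: 0.

0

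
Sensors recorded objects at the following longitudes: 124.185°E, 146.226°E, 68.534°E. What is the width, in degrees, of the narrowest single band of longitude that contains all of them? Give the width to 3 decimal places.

77.692°

Sort the longitudes: +68.534°, +124.185°, +146.226°.
Eastward gaps between consecutive values (wrapping around): 55.651°, 22.041°, 282.308°.
Largest gap = 282.308° ⇒ minimal covering band is its complement: 360° − 282.308° = 77.692°.
Band runs from +68.534° eastward to +146.226°.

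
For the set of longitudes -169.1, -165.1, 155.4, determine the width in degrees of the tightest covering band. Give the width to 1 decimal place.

39.5°

Sort the longitudes: -169.1°, -165.1°, +155.4°.
Eastward gaps between consecutive values (wrapping around): 4.0°, 320.5°, 35.5°.
Largest gap = 320.5° ⇒ minimal covering band is its complement: 360° − 320.5° = 39.5°.
Band runs from +155.4° eastward to -165.1°, crossing the antimeridian.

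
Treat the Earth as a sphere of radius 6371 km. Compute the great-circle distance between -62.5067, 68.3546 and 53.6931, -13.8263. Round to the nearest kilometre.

14751 km

Δλ = -13.8263 − 68.3546 = -82.1809°.
Δφ = 53.6931 − -62.5067 = 116.1998°.
a = sin²(Δφ/2) + cos φ₁ · cos φ₂ · sin²(Δλ/2) = 0.838830.
c = 2·atan2(√a, √(1−a)) = 2.31537 rad → d = 6371·c ≈ 14751.24 km.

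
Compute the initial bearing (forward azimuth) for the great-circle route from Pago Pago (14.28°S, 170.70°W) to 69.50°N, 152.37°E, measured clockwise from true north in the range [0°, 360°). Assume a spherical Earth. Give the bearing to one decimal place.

Δλ = 152.37 − -170.70 = 323.07°; wrapped into (−180°, 180°]: -36.93°.
θ = atan2( sin Δλ · cos φ₂ , cos φ₁ · sin φ₂ − sin φ₁ · cos φ₂ · cos Δλ )
  = atan2(-0.21042, 0.97678) = -12.157° → normalised to [0°, 360°): 347.843°.

347.8°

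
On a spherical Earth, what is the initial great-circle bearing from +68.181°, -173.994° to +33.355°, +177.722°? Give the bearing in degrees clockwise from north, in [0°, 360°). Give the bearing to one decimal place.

192.1°

Δλ = 177.722 − -173.994 = 351.716°; wrapped into (−180°, 180°]: -8.284°.
θ = atan2( sin Δλ · cos φ₂ , cos φ₁ · sin φ₂ − sin φ₁ · cos φ₂ · cos Δλ )
  = atan2(-0.12035, -0.56300) = -167.934° → normalised to [0°, 360°): 192.066°.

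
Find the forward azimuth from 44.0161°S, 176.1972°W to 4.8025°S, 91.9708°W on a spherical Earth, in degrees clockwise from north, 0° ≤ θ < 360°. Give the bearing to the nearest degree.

89°

Δλ = -91.9708 − -176.1972 = 84.2264°.
θ = atan2( sin Δλ · cos φ₂ , cos φ₁ · sin φ₂ − sin φ₁ · cos φ₂ · cos Δλ )
  = atan2(0.99143, 0.00945) = 89.454° → normalised to [0°, 360°): 89.454°.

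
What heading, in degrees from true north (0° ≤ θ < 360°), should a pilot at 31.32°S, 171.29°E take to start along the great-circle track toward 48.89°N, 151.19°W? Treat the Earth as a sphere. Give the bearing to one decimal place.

23.6°

Δλ = -151.19 − 171.29 = -322.48°; wrapped into (−180°, 180°]: 37.52°.
θ = atan2( sin Δλ · cos φ₂ , cos φ₁ · sin φ₂ − sin φ₁ · cos φ₂ · cos Δλ )
  = atan2(0.40045, 0.91474) = 23.642° → normalised to [0°, 360°): 23.642°.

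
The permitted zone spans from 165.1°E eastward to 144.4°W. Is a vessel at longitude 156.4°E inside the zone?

Band width going east from +165.1° to -144.4°: ((-144.4 − 165.1) mod 360) = 50.5°.
Offset of +156.4° east of the west edge: ((156.4 − 165.1) mod 360) = 351.3°.
351.3° > 50.5° ⇒ outside.

No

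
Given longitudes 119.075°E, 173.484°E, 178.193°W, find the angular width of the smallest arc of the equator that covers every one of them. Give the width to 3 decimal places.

Sort the longitudes: -178.193°, +119.075°, +173.484°.
Eastward gaps between consecutive values (wrapping around): 297.268°, 54.409°, 8.323°.
Largest gap = 297.268° ⇒ minimal covering band is its complement: 360° − 297.268° = 62.732°.
Band runs from +119.075° eastward to -178.193°, crossing the antimeridian.

62.732°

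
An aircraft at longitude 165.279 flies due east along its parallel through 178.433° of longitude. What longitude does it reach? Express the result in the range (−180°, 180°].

Start at +165.279°; shift +178.433° → +343.712°.
+343.712° lies outside (−180°, 180°]; subtract 360° → -16.288°.

-16.288°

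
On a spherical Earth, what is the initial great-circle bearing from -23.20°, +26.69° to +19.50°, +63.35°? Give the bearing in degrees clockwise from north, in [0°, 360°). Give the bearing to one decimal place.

Δλ = 63.35 − 26.69 = 36.66°.
θ = atan2( sin Δλ · cos φ₂ , cos φ₁ · sin φ₂ − sin φ₁ · cos φ₂ · cos Δλ )
  = atan2(0.56282, 0.60470) = 42.945° → normalised to [0°, 360°): 42.945°.

42.9°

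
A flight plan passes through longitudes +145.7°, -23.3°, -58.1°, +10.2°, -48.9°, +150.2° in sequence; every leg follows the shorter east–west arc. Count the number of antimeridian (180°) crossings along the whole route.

1

Leg 1: +145.7° → -23.3°, shortest Δλ = -169.0° (west) — does not cross 180°.
Leg 2: -23.3° → -58.1°, shortest Δλ = -34.8° (west) — does not cross 180°.
Leg 3: -58.1° → +10.2°, shortest Δλ = 68.3° (east) — does not cross 180°.
Leg 4: +10.2° → -48.9°, shortest Δλ = -59.1° (west) — does not cross 180°.
Leg 5: -48.9° → +150.2°, shortest Δλ = -160.9° (west) — crosses 180°.
Total crossings: 1.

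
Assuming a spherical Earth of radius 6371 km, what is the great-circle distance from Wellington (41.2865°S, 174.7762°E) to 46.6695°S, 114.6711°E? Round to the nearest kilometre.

4729 km

Δλ = 114.6711 − 174.7762 = -60.1051°.
Δφ = -46.6695 − -41.2865 = -5.3830°.
a = sin²(Δφ/2) + cos φ₁ · cos φ₂ · sin²(Δλ/2) = 0.131522.
c = 2·atan2(√a, √(1−a)) = 0.74224 rad → d = 6371·c ≈ 4728.81 km.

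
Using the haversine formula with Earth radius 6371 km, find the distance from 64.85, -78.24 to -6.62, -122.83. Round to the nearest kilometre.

Δλ = -122.83 − -78.24 = -44.59°.
Δφ = -6.62 − 64.85 = -71.47°.
a = sin²(Δφ/2) + cos φ₁ · cos φ₂ · sin²(Δλ/2) = 0.401859.
c = 2·atan2(√a, √(1−a)) = 1.37323 rad → d = 6371·c ≈ 8748.85 km.

8749 km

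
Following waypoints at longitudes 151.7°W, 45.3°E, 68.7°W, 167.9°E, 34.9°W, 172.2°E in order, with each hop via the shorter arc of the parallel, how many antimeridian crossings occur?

4

Leg 1: -151.7° → +45.3°, shortest Δλ = -163.0° (west) — crosses 180°.
Leg 2: +45.3° → -68.7°, shortest Δλ = -114.0° (west) — does not cross 180°.
Leg 3: -68.7° → +167.9°, shortest Δλ = -123.4° (west) — crosses 180°.
Leg 4: +167.9° → -34.9°, shortest Δλ = 157.2° (east) — crosses 180°.
Leg 5: -34.9° → +172.2°, shortest Δλ = -152.9° (west) — crosses 180°.
Total crossings: 4.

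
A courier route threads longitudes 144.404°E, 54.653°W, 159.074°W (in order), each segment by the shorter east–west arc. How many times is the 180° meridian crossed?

1

Leg 1: +144.404° → -54.653°, shortest Δλ = 160.943° (east) — crosses 180°.
Leg 2: -54.653° → -159.074°, shortest Δλ = -104.421° (west) — does not cross 180°.
Total crossings: 1.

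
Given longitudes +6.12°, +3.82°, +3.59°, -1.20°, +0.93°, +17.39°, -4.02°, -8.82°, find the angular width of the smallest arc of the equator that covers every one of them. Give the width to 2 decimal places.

26.21°

Sort the longitudes: -8.82°, -4.02°, -1.20°, +0.93°, +3.59°, +3.82°, +6.12°, +17.39°.
Eastward gaps between consecutive values (wrapping around): 4.80°, 2.82°, 2.13°, 2.66°, 0.23°, 2.30°, 11.27°, 333.79°.
Largest gap = 333.79° ⇒ minimal covering band is its complement: 360° − 333.79° = 26.21°.
Band runs from -8.82° eastward to +17.39°.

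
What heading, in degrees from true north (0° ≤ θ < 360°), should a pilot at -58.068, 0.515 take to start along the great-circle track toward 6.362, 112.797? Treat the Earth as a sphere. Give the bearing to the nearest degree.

106°

Δλ = 112.797 − 0.515 = 112.282°.
θ = atan2( sin Δλ · cos φ₂ , cos φ₁ · sin φ₂ − sin φ₁ · cos φ₂ · cos Δλ )
  = atan2(0.91963, -0.26120) = 105.856° → normalised to [0°, 360°): 105.856°.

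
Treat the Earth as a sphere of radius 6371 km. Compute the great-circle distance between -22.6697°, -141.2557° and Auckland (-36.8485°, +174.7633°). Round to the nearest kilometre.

Δλ = 174.7633 − -141.2557 = 316.0190°; wrapped into (−180°, 180°]: -43.9810°.
Δφ = -36.8485 − -22.6697 = -14.1788°.
a = sin²(Δφ/2) + cos φ₁ · cos φ₂ · sin²(Δλ/2) = 0.118767.
c = 2·atan2(√a, √(1−a)) = 0.70368 rad → d = 6371·c ≈ 4483.14 km.

4483 km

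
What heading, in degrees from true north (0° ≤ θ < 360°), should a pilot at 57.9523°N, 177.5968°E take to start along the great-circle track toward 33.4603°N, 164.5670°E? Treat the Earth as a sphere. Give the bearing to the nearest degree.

205°

Δλ = 164.5670 − 177.5968 = -13.0298°.
θ = atan2( sin Δλ · cos φ₂ , cos φ₁ · sin φ₂ − sin φ₁ · cos φ₂ · cos Δλ )
  = atan2(-0.18809, -0.39636) = -154.613° → normalised to [0°, 360°): 205.387°.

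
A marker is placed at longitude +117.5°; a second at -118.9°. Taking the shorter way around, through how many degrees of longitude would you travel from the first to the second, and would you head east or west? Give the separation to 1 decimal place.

123.6° east

Raw difference: -118.9 − 117.5 = -236.4°.
Normalise into (−180°, 180°]: -236.4° + 360° = 123.6°.
Positive ⇒ the second point lies to the east; separation 123.6°.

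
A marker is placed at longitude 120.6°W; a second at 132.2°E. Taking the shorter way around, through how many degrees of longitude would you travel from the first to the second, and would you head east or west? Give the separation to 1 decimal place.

Raw difference: 132.2 − -120.6 = 252.8°.
Normalise into (−180°, 180°]: 252.8° − 360° = -107.2°.
Negative ⇒ the second point lies to the west; separation 107.2°.

107.2° west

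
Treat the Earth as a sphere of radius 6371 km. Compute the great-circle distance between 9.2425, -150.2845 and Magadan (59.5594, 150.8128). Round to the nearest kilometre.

7408 km

Δλ = 150.8128 − -150.2845 = 301.0973°; wrapped into (−180°, 180°]: -58.9027°.
Δφ = 59.5594 − 9.2425 = 50.3169°.
a = sin²(Δφ/2) + cos φ₁ · cos φ₂ · sin²(Δλ/2) = 0.301623.
c = 2·atan2(√a, √(1−a)) = 1.16282 rad → d = 6371·c ≈ 7408.31 km.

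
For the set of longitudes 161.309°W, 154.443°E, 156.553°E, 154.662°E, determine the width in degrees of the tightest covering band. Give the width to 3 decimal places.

44.248°

Sort the longitudes: -161.309°, +154.443°, +154.662°, +156.553°.
Eastward gaps between consecutive values (wrapping around): 315.752°, 0.219°, 1.891°, 42.138°.
Largest gap = 315.752° ⇒ minimal covering band is its complement: 360° − 315.752° = 44.248°.
Band runs from +154.443° eastward to -161.309°, crossing the antimeridian.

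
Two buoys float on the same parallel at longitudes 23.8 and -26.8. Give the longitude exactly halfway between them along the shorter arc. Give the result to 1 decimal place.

Signed shortest Δλ from +23.8° to -26.8° is -50.6°.
Midpoint longitude = +23.8° + (-50.6°)/2 = +23.8° − 25.3° = -1.5°.

-1.5°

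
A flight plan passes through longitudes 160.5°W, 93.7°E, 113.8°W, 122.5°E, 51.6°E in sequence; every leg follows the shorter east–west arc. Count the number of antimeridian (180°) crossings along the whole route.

3

Leg 1: -160.5° → +93.7°, shortest Δλ = -105.8° (west) — crosses 180°.
Leg 2: +93.7° → -113.8°, shortest Δλ = 152.5° (east) — crosses 180°.
Leg 3: -113.8° → +122.5°, shortest Δλ = -123.7° (west) — crosses 180°.
Leg 4: +122.5° → +51.6°, shortest Δλ = -70.9° (west) — does not cross 180°.
Total crossings: 3.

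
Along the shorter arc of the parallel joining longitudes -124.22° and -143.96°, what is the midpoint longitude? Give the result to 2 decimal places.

-134.09°

Signed shortest Δλ from -124.22° to -143.96° is -19.74°.
Midpoint longitude = -124.22° + (-19.74°)/2 = -124.22° − 9.87° = -134.09°.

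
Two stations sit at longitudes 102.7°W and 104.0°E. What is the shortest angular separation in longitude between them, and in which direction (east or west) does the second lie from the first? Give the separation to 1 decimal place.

153.3° west

Raw difference: 104.0 − -102.7 = 206.7°.
Normalise into (−180°, 180°]: 206.7° − 360° = -153.3°.
Negative ⇒ the second point lies to the west; separation 153.3°.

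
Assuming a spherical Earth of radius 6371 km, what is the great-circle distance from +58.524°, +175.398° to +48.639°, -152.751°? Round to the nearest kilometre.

Δλ = -152.751 − 175.398 = -328.149°; wrapped into (−180°, 180°]: 31.851°.
Δφ = 48.639 − 58.524 = -9.885°.
a = sin²(Δφ/2) + cos φ₁ · cos φ₂ · sin²(Δλ/2) = 0.033400.
c = 2·atan2(√a, √(1−a)) = 0.36758 rad → d = 6371·c ≈ 2341.84 km.

2342 km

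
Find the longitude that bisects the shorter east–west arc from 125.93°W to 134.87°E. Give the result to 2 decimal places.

Signed shortest Δλ from -125.93° to +134.87° is -99.20°.
Midpoint longitude = -125.93° + (-99.20°)/2 = -125.93° − 49.60° = -175.53°.
(The naïve average (-125.93 + +134.87)/2 = 4.47° is on the wrong side of the globe.)

175.53°W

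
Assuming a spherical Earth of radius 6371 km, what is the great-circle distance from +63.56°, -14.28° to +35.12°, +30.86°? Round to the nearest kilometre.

4388 km

Δλ = 30.86 − -14.28 = 45.14°.
Δφ = 35.12 − 63.56 = -28.44°.
a = sin²(Δφ/2) + cos φ₁ · cos φ₂ · sin²(Δλ/2) = 0.113993.
c = 2·atan2(√a, √(1−a)) = 0.68879 rad → d = 6371·c ≈ 4388.29 km.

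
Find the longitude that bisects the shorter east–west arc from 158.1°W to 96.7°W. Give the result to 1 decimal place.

127.4°W

Signed shortest Δλ from -158.1° to -96.7° is +61.4°.
Midpoint longitude = -158.1° + (+61.4°)/2 = -158.1° + 30.7° = -127.4°.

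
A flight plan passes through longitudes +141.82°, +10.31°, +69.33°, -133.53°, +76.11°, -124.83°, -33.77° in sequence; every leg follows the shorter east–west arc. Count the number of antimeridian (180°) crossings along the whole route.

3

Leg 1: +141.82° → +10.31°, shortest Δλ = -131.51° (west) — does not cross 180°.
Leg 2: +10.31° → +69.33°, shortest Δλ = 59.02° (east) — does not cross 180°.
Leg 3: +69.33° → -133.53°, shortest Δλ = 157.14° (east) — crosses 180°.
Leg 4: -133.53° → +76.11°, shortest Δλ = -150.36° (west) — crosses 180°.
Leg 5: +76.11° → -124.83°, shortest Δλ = 159.06° (east) — crosses 180°.
Leg 6: -124.83° → -33.77°, shortest Δλ = 91.06° (east) — does not cross 180°.
Total crossings: 3.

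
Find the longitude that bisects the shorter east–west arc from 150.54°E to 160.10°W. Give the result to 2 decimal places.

175.22°E

Signed shortest Δλ from +150.54° to -160.10° is +49.36°.
Midpoint longitude = +150.54° + (+49.36°)/2 = +150.54° + 24.68° = +175.22°.
(The naïve average (+150.54 + -160.10)/2 = -4.78° is on the wrong side of the globe.)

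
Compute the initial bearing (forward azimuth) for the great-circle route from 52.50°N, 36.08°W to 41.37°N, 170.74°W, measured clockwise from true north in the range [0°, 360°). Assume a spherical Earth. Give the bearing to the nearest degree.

Δλ = -170.74 − -36.08 = -134.66°.
θ = atan2( sin Δλ · cos φ₂ , cos φ₁ · sin φ₂ − sin φ₁ · cos φ₂ · cos Δλ )
  = atan2(-0.53379, 0.82083) = -33.036° → normalised to [0°, 360°): 326.964°.

327°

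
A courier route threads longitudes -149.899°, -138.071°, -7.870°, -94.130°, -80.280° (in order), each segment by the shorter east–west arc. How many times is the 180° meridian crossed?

0

Leg 1: -149.899° → -138.071°, shortest Δλ = 11.828° (east) — does not cross 180°.
Leg 2: -138.071° → -7.870°, shortest Δλ = 130.201° (east) — does not cross 180°.
Leg 3: -7.870° → -94.130°, shortest Δλ = -86.26° (west) — does not cross 180°.
Leg 4: -94.130° → -80.280°, shortest Δλ = 13.85° (east) — does not cross 180°.
Total crossings: 0.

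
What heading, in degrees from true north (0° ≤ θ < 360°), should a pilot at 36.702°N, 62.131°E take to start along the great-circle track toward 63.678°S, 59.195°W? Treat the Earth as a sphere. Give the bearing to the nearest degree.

213°

Δλ = -59.195 − 62.131 = -121.326°.
θ = atan2( sin Δλ · cos φ₂ , cos φ₁ · sin φ₂ − sin φ₁ · cos φ₂ · cos Δλ )
  = atan2(-0.37878, -0.58085) = -146.891° → normalised to [0°, 360°): 213.109°.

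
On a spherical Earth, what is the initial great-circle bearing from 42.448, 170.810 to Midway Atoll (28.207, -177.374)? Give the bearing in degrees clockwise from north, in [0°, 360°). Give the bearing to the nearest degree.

142°

Δλ = -177.374 − 170.810 = -348.184°; wrapped into (−180°, 180°]: 11.816°.
θ = atan2( sin Δλ · cos φ₂ , cos φ₁ · sin φ₂ − sin φ₁ · cos φ₂ · cos Δλ )
  = atan2(0.18045, -0.23340) = 142.291° → normalised to [0°, 360°): 142.291°.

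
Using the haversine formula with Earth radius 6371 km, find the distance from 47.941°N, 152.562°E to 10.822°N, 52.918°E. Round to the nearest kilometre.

Δλ = 52.918 − 152.562 = -99.644°.
Δφ = 10.822 − 47.941 = -37.119°.
a = sin²(Δφ/2) + cos φ₁ · cos φ₂ · sin²(Δλ/2) = 0.485413.
c = 2·atan2(√a, √(1−a)) = 1.54162 rad → d = 6371·c ≈ 9821.65 km.

9822 km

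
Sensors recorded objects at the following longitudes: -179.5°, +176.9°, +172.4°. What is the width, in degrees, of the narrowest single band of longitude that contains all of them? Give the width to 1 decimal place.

Sort the longitudes: -179.5°, +172.4°, +176.9°.
Eastward gaps between consecutive values (wrapping around): 351.9°, 4.5°, 3.6°.
Largest gap = 351.9° ⇒ minimal covering band is its complement: 360° − 351.9° = 8.1°.
Band runs from +172.4° eastward to -179.5°, crossing the antimeridian.

8.1°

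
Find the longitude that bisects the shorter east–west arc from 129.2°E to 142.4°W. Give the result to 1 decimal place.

Signed shortest Δλ from +129.2° to -142.4° is +88.4°.
Midpoint longitude = +129.2° + (+88.4°)/2 = +129.2° + 44.2° = +173.4°.
(The naïve average (+129.2 + -142.4)/2 = -6.6° is on the wrong side of the globe.)

173.4°E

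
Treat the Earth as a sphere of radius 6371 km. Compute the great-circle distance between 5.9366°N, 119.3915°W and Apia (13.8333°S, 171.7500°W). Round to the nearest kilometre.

6181 km

Δλ = -171.7500 − -119.3915 = -52.3585°.
Δφ = -13.8333 − 5.9366 = -19.7699°.
a = sin²(Δφ/2) + cos φ₁ · cos φ₂ · sin²(Δλ/2) = 0.217452.
c = 2·atan2(√a, √(1−a)) = 0.97025 rad → d = 6371·c ≈ 6181.45 km.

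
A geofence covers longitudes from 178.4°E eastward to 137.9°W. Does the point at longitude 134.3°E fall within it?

Band width going east from +178.4° to -137.9°: ((-137.9 − 178.4) mod 360) = 43.7°.
Offset of +134.3° east of the west edge: ((134.3 − 178.4) mod 360) = 315.9°.
315.9° > 43.7° ⇒ outside.

No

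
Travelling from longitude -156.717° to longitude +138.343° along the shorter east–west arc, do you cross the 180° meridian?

Yes

Naïve |138.343 − -156.717| = 295.06° > 180°, so the shorter arc goes the other way round — across 180°.
Signed shortest Δλ = ((138.343 − -156.717 + 180) mod 360) − 180 = -64.94°.
Going west by 64.94° from -156.717° passes through 180° before reaching +138.343°.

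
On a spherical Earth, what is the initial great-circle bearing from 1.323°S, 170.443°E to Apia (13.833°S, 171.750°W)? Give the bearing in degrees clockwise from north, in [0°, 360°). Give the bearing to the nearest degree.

Δλ = -171.750 − 170.443 = -342.193°; wrapped into (−180°, 180°]: 17.807°.
θ = atan2( sin Δλ · cos φ₂ , cos φ₁ · sin φ₂ − sin φ₁ · cos φ₂ · cos Δλ )
  = atan2(0.29694, -0.21768) = 126.245° → normalised to [0°, 360°): 126.245°.

126°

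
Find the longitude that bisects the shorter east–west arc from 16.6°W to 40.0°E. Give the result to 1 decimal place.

Signed shortest Δλ from -16.6° to +40.0° is +56.6°.
Midpoint longitude = -16.6° + (+56.6°)/2 = -16.6° + 28.3° = +11.7°.

11.7°E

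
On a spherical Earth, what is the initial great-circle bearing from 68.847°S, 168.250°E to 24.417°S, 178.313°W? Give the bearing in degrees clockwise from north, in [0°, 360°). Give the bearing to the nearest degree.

Δλ = -178.313 − 168.250 = -346.563°; wrapped into (−180°, 180°]: 13.437°.
θ = atan2( sin Δλ · cos φ₂ , cos φ₁ · sin φ₂ − sin φ₁ · cos φ₂ · cos Δλ )
  = atan2(0.21159, 0.67679) = 17.361° → normalised to [0°, 360°): 17.361°.

17°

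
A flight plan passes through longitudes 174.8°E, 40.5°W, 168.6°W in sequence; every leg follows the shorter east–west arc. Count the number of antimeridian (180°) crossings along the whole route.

Leg 1: +174.8° → -40.5°, shortest Δλ = 144.7° (east) — crosses 180°.
Leg 2: -40.5° → -168.6°, shortest Δλ = -128.1° (west) — does not cross 180°.
Total crossings: 1.

1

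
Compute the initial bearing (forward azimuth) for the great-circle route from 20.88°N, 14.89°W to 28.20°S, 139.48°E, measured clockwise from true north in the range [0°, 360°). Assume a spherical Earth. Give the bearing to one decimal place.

Δλ = 139.48 − -14.89 = 154.37°.
θ = atan2( sin Δλ · cos φ₂ , cos φ₁ · sin φ₂ − sin φ₁ · cos φ₂ · cos Δλ )
  = atan2(0.38121, -0.15832) = 112.553° → normalised to [0°, 360°): 112.553°.

112.6°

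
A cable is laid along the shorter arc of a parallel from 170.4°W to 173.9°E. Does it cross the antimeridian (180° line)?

Naïve |173.9 − -170.4| = 344.3° > 180°, so the shorter arc goes the other way round — across 180°.
Signed shortest Δλ = ((173.9 − -170.4 + 180) mod 360) − 180 = -15.7°.
Going west by 15.7° from -170.4° passes through 180° before reaching +173.9°.

Yes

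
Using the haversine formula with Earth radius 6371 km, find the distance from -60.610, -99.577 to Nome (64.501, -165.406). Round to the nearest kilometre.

Δλ = -165.406 − -99.577 = -65.829°.
Δφ = 64.501 − -60.610 = 125.111°.
a = sin²(Δφ/2) + cos φ₁ · cos φ₂ · sin²(Δλ/2) = 0.849962.
c = 2·atan2(√a, √(1−a)) = 2.34609 rad → d = 6371·c ≈ 14946.92 km.

14947 km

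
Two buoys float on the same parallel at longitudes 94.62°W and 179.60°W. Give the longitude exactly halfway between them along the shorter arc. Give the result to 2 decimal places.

Signed shortest Δλ from -94.62° to -179.60° is -84.98°.
Midpoint longitude = -94.62° + (-84.98°)/2 = -94.62° − 42.49° = -137.11°.

137.11°W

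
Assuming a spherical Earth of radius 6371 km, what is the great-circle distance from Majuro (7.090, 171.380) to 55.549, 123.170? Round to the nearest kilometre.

Δλ = 123.170 − 171.380 = -48.210°.
Δφ = 55.549 − 7.090 = 48.459°.
a = sin²(Δφ/2) + cos φ₁ · cos φ₂ · sin²(Δλ/2) = 0.262059.
c = 2·atan2(√a, √(1−a)) = 1.07483 rad → d = 6371·c ≈ 6847.74 km.

6848 km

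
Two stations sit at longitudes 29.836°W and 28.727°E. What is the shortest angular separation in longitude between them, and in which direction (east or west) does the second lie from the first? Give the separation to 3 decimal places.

58.563° east

Raw difference: 28.727 − -29.836 = 58.563°.
Normalise into (−180°, 180°]: 58.563° stays 58.563°.
Positive ⇒ the second point lies to the east; separation 58.563°.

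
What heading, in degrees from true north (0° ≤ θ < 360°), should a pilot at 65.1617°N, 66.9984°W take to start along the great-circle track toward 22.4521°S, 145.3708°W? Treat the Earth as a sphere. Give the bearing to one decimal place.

250.0°

Δλ = -145.3708 − -66.9984 = -78.3724°.
θ = atan2( sin Δλ · cos φ₂ , cos φ₁ · sin φ₂ − sin φ₁ · cos φ₂ · cos Δλ )
  = atan2(-0.90523, -0.32947) = -109.999° → normalised to [0°, 360°): 250.001°.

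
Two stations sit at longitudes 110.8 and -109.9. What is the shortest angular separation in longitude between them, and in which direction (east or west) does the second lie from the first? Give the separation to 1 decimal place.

139.3° east

Raw difference: -109.9 − 110.8 = -220.7°.
Normalise into (−180°, 180°]: -220.7° + 360° = 139.3°.
Positive ⇒ the second point lies to the east; separation 139.3°.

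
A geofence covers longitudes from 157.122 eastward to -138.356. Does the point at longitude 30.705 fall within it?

Band width going east from +157.122° to -138.356°: ((-138.356 − 157.122) mod 360) = 64.522°.
Offset of +30.705° east of the west edge: ((30.705 − 157.122) mod 360) = 233.583°.
233.583° > 64.522° ⇒ outside.

No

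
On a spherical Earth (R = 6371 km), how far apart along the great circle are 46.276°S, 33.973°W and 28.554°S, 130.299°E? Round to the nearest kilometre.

Δλ = 130.299 − -33.973 = 164.272°.
Δφ = -28.554 − -46.276 = 17.722°.
a = sin²(Δφ/2) + cos φ₁ · cos φ₂ · sin²(Δλ/2) = 0.619477.
c = 2·atan2(√a, √(1−a)) = 1.81208 rad → d = 6371·c ≈ 11544.79 km.

11545 km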